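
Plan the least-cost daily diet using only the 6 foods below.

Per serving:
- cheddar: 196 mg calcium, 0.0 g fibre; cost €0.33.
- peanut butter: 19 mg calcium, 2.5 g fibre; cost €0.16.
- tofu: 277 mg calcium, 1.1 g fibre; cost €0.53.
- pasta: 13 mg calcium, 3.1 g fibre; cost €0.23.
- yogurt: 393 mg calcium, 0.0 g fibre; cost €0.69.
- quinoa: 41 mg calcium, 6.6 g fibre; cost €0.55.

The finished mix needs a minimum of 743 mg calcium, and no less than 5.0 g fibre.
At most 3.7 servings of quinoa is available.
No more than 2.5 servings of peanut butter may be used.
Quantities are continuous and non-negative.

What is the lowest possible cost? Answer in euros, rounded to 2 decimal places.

Let x1 = servings of cheddar, x2 = servings of peanut butter, x3 = servings of tofu, x4 = servings of pasta, x5 = servings of yogurt, x6 = servings of quinoa.
Minimize 0.33x1 + 0.16x2 + 0.53x3 + 0.23x4 + 0.69x5 + 0.55x6 s.t.:
  196x1 + 19x2 + 277x3 + 13x4 + 393x5 + 41x6 ≥ 743   (calcium)
  2.5x2 + 1.1x3 + 3.1x4 + 6.6x6 ≥ 5   (fibre)
  x6 ≤ 3.7
  x2 ≤ 2.5
  x1, x2, x3, x4, x5, x6 ≥ 0.
The optimal basis is {cheddar, peanut butter}; tofu, pasta, yogurt, quinoa drop out. The calcium and fibre requirements are met with equality.
Solving gives x1 = 3.597, x2 = 2.
Hence cost = 0.33·3.597 + 0.16·2 = €1.5070.

€1.51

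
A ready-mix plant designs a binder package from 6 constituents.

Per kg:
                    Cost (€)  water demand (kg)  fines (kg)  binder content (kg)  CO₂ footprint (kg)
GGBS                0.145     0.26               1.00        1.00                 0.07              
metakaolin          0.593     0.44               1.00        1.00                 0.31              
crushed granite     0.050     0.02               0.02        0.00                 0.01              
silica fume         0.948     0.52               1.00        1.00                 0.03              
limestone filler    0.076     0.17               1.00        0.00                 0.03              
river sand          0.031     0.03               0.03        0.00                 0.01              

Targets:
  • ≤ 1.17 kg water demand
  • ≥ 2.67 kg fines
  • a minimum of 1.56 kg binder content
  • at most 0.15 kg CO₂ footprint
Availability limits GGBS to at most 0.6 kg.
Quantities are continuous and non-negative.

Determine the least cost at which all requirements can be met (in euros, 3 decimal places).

Let x1 = kg of GGBS, x2 = kg of metakaolin, x3 = kg of crushed granite, x4 = kg of silica fume, x5 = kg of limestone filler, x6 = kg of river sand.
Minimise 0.145x1 + 0.593x2 + 0.05x3 + 0.948x4 + 0.076x5 + 0.031x6 subject to:
  0.26x1 + 0.44x2 + 0.02x3 + 0.52x4 + 0.17x5 + 0.03x6 ≤ 1.17   (water demand)
  1x1 + 1x2 + 0.02x3 + 1x4 + 1x5 + 0.03x6 ≥ 2.67   (fines)
  1x1 + 1x2 + 1x4 ≥ 1.56   (binder content)
  0.07x1 + 0.31x2 + 0.01x3 + 0.03x4 + 0.03x5 + 0.01x6 ≤ 0.15   (CO₂ footprint)
  x1 ≤ 0.6
  x1, x2, x3, x4, x5, x6 ≥ 0.
The cheapest feasible vertex uses only GGBS, metakaolin, silica fume, limestone filler; crushed granite, river sand are not used. There the fines, binder content, CO₂ footprint, the GGBS cap constraints are tight.
So GGBS = 0.6 kg, metakaolin = 0.1639 kg, silica fume = 0.7961 kg, limestone filler = 1.11 kg.
Cost = 0.145·0.6 + 0.593·0.1639 + 0.948·0.7961 + 0.076·1.11 = 1.02326.

€1.023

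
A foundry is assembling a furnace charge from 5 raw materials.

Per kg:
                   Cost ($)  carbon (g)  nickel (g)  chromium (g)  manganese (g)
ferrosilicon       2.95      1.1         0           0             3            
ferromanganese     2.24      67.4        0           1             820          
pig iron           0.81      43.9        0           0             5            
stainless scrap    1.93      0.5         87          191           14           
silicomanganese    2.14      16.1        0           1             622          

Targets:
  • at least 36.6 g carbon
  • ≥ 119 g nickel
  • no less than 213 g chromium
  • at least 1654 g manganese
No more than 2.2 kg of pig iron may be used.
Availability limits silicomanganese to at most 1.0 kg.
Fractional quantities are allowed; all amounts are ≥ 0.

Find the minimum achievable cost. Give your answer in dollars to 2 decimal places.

$7.11

Set it up as a linear program. Let x1 = kg of ferrosilicon, x2 = kg of ferromanganese, x3 = kg of pig iron, x4 = kg of stainless scrap, x5 = kg of silicomanganese.
min 2.95x1 + 2.24x2 + 0.81x3 + 1.93x4 + 2.14x5 with:
  1.1x1 + 67.4x2 + 43.9x3 + 0.5x4 + 16.1x5 ≥ 36.6   (carbon)
  87x4 ≥ 119   (nickel)
  1x2 + 191x4 + 1x5 ≥ 213   (chromium)
  3x1 + 820x2 + 5x3 + 14x4 + 622x5 ≥ 1654   (manganese)
  x3 ≤ 2.2
  x5 ≤ 1
  x1, x2, x3, x4, x5 ≥ 0.
The cheapest feasible vertex uses only ferromanganese, stainless scrap; ferrosilicon, pig iron, silicomanganese are not used. Binding constraints: nickel and manganese.
So ferromanganese = 1.994 kg, stainless scrap = 1.368 kg.
Objective = 2.24·1.994 + 1.93·1.368 = 7.1068.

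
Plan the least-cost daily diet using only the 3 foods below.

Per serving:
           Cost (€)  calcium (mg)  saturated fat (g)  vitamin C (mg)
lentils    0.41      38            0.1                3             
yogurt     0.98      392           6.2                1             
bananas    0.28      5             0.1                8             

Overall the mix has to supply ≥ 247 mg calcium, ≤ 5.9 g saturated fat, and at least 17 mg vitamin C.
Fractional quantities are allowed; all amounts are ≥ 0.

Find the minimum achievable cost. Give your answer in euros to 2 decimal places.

Let x1 = servings of lentils, x2 = servings of yogurt, x3 = servings of bananas.
Minimize 0.41x1 + 0.98x2 + 0.28x3 s.t.:
  38x1 + 392x2 + 5x3 ≥ 247   (calcium)
  0.1x1 + 6.2x2 + 0.1x3 ≤ 5.9   (saturated fat)
  3x1 + 1x2 + 8x3 ≥ 17   (vitamin C)
  x1, x2, x3 ≥ 0.
The minimum-cost mix takes nothing from lentils — only yogurt, bananas. The calcium and vitamin C requirements are met with equality.
So yogurt = 0.604 servings, bananas = 2.05 servings.
Hence cost = 0.98·0.604 + 0.28·2.05 = €1.1659.

€1.17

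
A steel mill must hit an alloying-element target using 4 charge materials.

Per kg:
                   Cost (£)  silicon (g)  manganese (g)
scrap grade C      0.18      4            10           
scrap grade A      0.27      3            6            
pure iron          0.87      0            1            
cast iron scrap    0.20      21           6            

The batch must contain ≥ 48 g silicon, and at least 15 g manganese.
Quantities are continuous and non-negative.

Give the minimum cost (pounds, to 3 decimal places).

£0.478

Let x1 = kg of scrap grade C, x2 = kg of scrap grade A, x3 = kg of pure iron, x4 = kg of cast iron scrap.
min 0.18x1 + 0.27x2 + 0.87x3 + 0.2x4 subject to:
  4x1 + 3x2 + 21x4 ≥ 48   (silicon)
  10x1 + 6x2 + 1x3 + 6x4 ≥ 15   (manganese)
  x1, x2, x3, x4 ≥ 0.
The optimal basis is {scrap grade C, cast iron scrap}; scrap grade A, pure iron drop out. Binding constraints: silicon and manganese.
So scrap grade C = 0.1452 kg, cast iron scrap = 2.258 kg.
Hence cost = 0.18·0.1452 + 0.2·2.258 = £0.47774.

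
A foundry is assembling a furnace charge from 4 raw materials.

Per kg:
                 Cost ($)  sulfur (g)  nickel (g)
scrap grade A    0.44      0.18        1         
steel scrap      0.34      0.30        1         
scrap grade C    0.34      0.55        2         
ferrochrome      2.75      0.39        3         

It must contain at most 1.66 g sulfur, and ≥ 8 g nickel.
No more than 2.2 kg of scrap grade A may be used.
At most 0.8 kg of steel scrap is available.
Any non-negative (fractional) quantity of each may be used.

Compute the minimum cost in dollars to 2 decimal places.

This is a linear program. Let x1 = kg of scrap grade A, x2 = kg of steel scrap, x3 = kg of scrap grade C, x4 = kg of ferrochrome.
Minimize 0.44x1 + 0.34x2 + 0.34x3 + 2.75x4 s.t.:
  0.18x1 + 0.3x2 + 0.55x3 + 0.39x4 ≤ 1.66   (sulfur)
  1x1 + 1x2 + 2x3 + 3x4 ≥ 8   (nickel)
  x1 ≤ 2.2
  x2 ≤ 0.8
  x1, x2, x3, x4 ≥ 0.
The optimal basis is {scrap grade A, scrap grade C, ferrochrome}; steel scrap drops out. The sulfur, nickel, the scrap grade A cap requirements are met with equality.
So scrap grade A = 2.2 kg, scrap grade C = 1.759 kg, ferrochrome = 0.7609 kg.
Hence cost = 0.44·2.2 + 0.34·1.759 + 2.75·0.7609 = $3.6585.

$3.66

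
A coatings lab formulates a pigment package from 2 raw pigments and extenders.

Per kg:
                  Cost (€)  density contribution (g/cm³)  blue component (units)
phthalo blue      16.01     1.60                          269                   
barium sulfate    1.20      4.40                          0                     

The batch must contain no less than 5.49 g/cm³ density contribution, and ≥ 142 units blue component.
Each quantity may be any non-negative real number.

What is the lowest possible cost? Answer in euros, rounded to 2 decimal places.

This is a linear program. Let x1 = kg of phthalo blue, x2 = kg of barium sulfate.
Minimise 16.01x1 + 1.2x2 s.t.:
  1.6x1 + 4.4x2 ≥ 5.49   (density contribution)
  269x1 ≥ 142   (blue component)
  x1, x2 ≥ 0.
Both inputs are positive at the optimum. The density contribution and blue component requirements are met with equality.
Optimal quantities: phthalo blue = 0.5279 kg, barium sulfate = 1.056 kg.
Total cost: 16.01·0.5279 + 1.2·1.056 = 9.7189.

€9.72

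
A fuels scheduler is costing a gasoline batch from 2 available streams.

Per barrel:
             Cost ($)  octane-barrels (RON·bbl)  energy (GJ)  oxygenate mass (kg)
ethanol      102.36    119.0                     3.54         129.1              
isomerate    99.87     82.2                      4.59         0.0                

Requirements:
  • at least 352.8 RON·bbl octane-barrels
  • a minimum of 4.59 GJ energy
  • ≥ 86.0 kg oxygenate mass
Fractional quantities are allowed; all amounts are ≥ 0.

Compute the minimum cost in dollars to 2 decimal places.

$303.47

This is a linear program. Let x1 = barrels of ethanol, x2 = barrels of isomerate.
Minimize 102.36x1 + 99.87x2 subject to:
  119x1 + 82.2x2 ≥ 352.8   (octane-barrels)
  3.54x1 + 4.59x2 ≥ 4.59   (energy)
  129.1x1 ≥ 86   (oxygenate mass)
  x1, x2 ≥ 0.
The minimum-cost mix takes nothing from isomerate — only ethanol. The octane-barrels requirement is met with equality.
Optimal quantities: ethanol = 2.9647 barrels.
Objective = 102.36·2.9647 = 303.4667.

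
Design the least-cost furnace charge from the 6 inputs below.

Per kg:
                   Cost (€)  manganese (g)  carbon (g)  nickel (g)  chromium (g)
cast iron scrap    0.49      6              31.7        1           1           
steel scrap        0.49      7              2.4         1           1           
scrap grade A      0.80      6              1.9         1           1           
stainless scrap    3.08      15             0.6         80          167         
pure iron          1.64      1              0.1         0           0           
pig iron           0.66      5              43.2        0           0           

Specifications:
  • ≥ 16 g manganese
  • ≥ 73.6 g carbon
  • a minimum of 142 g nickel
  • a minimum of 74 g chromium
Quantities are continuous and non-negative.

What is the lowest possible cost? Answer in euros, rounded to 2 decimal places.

€6.50

Treat it as an LP. Let x1 = kg of cast iron scrap, x2 = kg of steel scrap, x3 = kg of scrap grade A, x4 = kg of stainless scrap, x5 = kg of pure iron, x6 = kg of pig iron.
Minimize 0.49x1 + 0.49x2 + 0.8x3 + 3.08x4 + 1.64x5 + 0.66x6 s.t.:
  6x1 + 7x2 + 6x3 + 15x4 + 1x5 + 5x6 ≥ 16   (manganese)
  31.7x1 + 2.4x2 + 1.9x3 + 0.6x4 + 0.1x5 + 43.2x6 ≥ 73.6   (carbon)
  1x1 + 1x2 + 1x3 + 80x4 ≥ 142   (nickel)
  1x1 + 1x2 + 1x3 + 167x4 ≥ 74   (chromium)
  x1, x2, x3, x4, x5, x6 ≥ 0.
At the optimum only cast iron scrap, stainless scrap are positive (steel scrap, scrap grade A, pure iron, pig iron = 0). The carbon and nickel requirements are met with equality.
So cast iron scrap = 2.289 kg, stainless scrap = 1.746 kg.
Total cost: 0.49·2.289 + 3.08·1.746 = 6.4993.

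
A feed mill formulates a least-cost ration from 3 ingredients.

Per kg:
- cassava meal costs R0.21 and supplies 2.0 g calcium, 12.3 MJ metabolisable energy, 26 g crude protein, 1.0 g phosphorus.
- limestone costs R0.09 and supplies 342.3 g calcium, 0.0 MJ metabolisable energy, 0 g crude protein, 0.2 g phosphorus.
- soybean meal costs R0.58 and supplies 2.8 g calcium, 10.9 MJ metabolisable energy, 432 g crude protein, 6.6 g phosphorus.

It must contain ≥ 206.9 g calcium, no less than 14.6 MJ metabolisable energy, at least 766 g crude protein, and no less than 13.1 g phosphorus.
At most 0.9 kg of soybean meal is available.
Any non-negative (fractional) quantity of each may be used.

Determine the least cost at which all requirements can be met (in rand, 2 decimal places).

Let x1 = kg of cassava meal, x2 = kg of limestone, x3 = kg of soybean meal.
min 0.21x1 + 0.09x2 + 0.58x3 s.t.:
  2x1 + 342.3x2 + 2.8x3 ≥ 206.9   (calcium)
  12.3x1 + 10.9x3 ≥ 14.6   (metabolisable energy)
  26x1 + 432x3 ≥ 766   (crude protein)
  1x1 + 0.2x2 + 6.6x3 ≥ 13.1   (phosphorus)
  x3 ≤ 0.9
  x1, x2, x3 ≥ 0.
The optimal mix uses every input. Binding constraints: calcium, crude protein, the soybean meal cap.
Solving gives x1 = 14.508, x2 = 0.51231, x3 = 0.9.
Objective = 0.21·14.508 + 0.09·0.51231 + 0.58·0.9 = 3.6148.

R3.61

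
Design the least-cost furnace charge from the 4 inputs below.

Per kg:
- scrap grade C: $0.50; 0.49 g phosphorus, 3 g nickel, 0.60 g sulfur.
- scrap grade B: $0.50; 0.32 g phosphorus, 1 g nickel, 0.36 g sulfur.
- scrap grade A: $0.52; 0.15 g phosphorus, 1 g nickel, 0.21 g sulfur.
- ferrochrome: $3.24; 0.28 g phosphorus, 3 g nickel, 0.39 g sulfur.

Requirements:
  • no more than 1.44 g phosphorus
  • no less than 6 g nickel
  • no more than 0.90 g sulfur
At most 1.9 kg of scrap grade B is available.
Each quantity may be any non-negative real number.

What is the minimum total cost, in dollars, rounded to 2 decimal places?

$4.91

Treat it as an LP. Let x1 = kg of scrap grade C, x2 = kg of scrap grade B, x3 = kg of scrap grade A, x4 = kg of ferrochrome.
Minimise 0.5x1 + 0.5x2 + 0.52x3 + 3.24x4 with:
  0.49x1 + 0.32x2 + 0.15x3 + 0.28x4 ≤ 1.44   (phosphorus)
  3x1 + 1x2 + 1x3 + 3x4 ≥ 6   (nickel)
  0.6x1 + 0.36x2 + 0.21x3 + 0.39x4 ≤ 0.9   (sulfur)
  x2 ≤ 1.9
  x1, x2, x3, x4 ≥ 0.
The optimal basis is {scrap grade C, ferrochrome}; scrap grade B, scrap grade A drop out. Binding constraints: nickel and sulfur.
So scrap grade C = 0.57143 kg, ferrochrome = 1.4286 kg.
Cost = 0.5·0.57143 + 3.24·1.4286 = 4.9144.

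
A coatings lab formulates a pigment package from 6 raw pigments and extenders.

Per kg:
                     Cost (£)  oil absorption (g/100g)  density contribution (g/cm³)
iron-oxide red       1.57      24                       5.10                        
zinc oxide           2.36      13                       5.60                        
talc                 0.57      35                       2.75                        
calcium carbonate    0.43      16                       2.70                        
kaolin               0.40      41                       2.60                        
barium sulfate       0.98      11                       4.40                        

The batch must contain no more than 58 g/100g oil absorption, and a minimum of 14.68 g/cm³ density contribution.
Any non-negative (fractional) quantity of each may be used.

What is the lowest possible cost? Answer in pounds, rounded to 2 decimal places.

This is a linear program. Let x1 = kg of iron-oxide red, x2 = kg of zinc oxide, x3 = kg of talc, x4 = kg of calcium carbonate, x5 = kg of kaolin, x6 = kg of barium sulfate.
Minimise 1.57x1 + 2.36x2 + 0.57x3 + 0.43x4 + 0.4x5 + 0.98x6 s.t.:
  24x1 + 13x2 + 35x3 + 16x4 + 41x5 + 11x6 ≤ 58   (oil absorption)
  5.1x1 + 5.6x2 + 2.75x3 + 2.7x4 + 2.6x5 + 4.4x6 ≥ 14.68   (density contribution)
  x1, x2, x3, x4, x5, x6 ≥ 0.
At the optimum only calcium carbonate, barium sulfate are positive (iron-oxide red, zinc oxide, talc, kaolin = 0). The oil absorption and density contribution requirements are met with equality.
Optimal quantities: calcium carbonate = 2.3027 kg, barium sulfate = 1.92334 kg.
Objective = 0.43·2.3027 + 0.98·1.92334 = 2.87503.

£2.88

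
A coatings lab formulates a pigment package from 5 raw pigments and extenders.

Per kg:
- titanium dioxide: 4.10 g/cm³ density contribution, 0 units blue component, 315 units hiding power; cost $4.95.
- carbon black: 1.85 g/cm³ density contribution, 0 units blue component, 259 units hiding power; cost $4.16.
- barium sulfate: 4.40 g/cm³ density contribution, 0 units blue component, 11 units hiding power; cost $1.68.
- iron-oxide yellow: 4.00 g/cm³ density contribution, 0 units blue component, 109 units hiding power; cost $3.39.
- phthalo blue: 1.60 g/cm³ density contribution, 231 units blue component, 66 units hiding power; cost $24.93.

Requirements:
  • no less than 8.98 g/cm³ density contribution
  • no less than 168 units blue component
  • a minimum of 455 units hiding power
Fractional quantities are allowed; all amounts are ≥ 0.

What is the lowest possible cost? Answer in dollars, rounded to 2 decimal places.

Set it up as a linear program. Let x1 = kg of titanium dioxide, x2 = kg of carbon black, x3 = kg of barium sulfate, x4 = kg of iron-oxide yellow, x5 = kg of phthalo blue.
Minimize 4.95x1 + 4.16x2 + 1.68x3 + 3.39x4 + 24.93x5 s.t.:
  4.1x1 + 1.85x2 + 4.4x3 + 4x4 + 1.6x5 ≥ 8.98   (density contribution)
  231x5 ≥ 168   (blue component)
  315x1 + 259x2 + 11x3 + 109x4 + 66x5 ≥ 455   (hiding power)
  x1, x2, x3, x4, x5 ≥ 0.
The cheapest feasible vertex uses only titanium dioxide, barium sulfate, phthalo blue; carbon black, iron-oxide yellow are not used. Binding constraints: density contribution, blue component, hiding power.
Optimal quantities: titanium dioxide = 1.271 kg, barium sulfate = 0.5917 kg, phthalo blue = 0.7273 kg.
Cost = 4.95·1.271 + 1.68·0.5917 + 24.93·0.7273 = 25.4171.

$25.42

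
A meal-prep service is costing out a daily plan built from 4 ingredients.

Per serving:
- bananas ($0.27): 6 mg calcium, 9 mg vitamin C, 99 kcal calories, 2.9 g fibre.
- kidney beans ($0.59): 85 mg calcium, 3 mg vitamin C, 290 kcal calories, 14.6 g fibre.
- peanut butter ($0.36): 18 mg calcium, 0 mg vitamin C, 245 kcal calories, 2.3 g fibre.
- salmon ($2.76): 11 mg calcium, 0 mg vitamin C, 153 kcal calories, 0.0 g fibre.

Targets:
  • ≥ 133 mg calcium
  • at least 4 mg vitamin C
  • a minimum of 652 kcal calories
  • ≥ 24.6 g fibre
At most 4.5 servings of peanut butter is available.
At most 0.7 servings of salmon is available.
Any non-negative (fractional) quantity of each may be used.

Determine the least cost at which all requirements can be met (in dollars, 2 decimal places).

$1.21

Treat it as an LP. Let x1 = servings of bananas, x2 = servings of kidney beans, x3 = servings of peanut butter, x4 = servings of salmon.
min 0.27x1 + 0.59x2 + 0.36x3 + 2.76x4 s.t.:
  6x1 + 85x2 + 18x3 + 11x4 ≥ 133   (calcium)
  9x1 + 3x2 ≥ 4   (vitamin C)
  99x1 + 290x2 + 245x3 + 153x4 ≥ 652   (calories)
  2.9x1 + 14.6x2 + 2.3x3 ≥ 24.6   (fibre)
  x3 ≤ 4.5
  x4 ≤ 0.7
  x1, x2, x3, x4 ≥ 0.
The minimum-cost mix takes nothing from bananas, salmon — only kidney beans, peanut butter. Binding constraints: calories and fibre.
So kidney beans = 1.556 servings, peanut butter = 0.8197 servings.
Cost = 0.59·1.556 + 0.36·0.8197 = 1.2131.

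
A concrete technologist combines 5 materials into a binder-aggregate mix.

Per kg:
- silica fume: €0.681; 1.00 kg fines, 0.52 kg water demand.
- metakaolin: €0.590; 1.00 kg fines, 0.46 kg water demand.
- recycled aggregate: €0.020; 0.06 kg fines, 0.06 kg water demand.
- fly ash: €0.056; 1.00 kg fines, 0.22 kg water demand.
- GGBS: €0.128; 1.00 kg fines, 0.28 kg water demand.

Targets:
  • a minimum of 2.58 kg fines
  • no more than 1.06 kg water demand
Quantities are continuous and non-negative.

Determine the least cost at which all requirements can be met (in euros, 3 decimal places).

This is a linear program. Let x1 = kg of silica fume, x2 = kg of metakaolin, x3 = kg of recycled aggregate, x4 = kg of fly ash, x5 = kg of GGBS.
Minimize 0.681x1 + 0.59x2 + 0.02x3 + 0.056x4 + 0.128x5 s.t.:
  1x1 + 1x2 + 0.06x3 + 1x4 + 1x5 ≥ 2.58   (fines)
  0.52x1 + 0.46x2 + 0.06x3 + 0.22x4 + 0.28x5 ≤ 1.06   (water demand)
  x1, x2, x3, x4, x5 ≥ 0.
The cheapest feasible vertex uses only fly ash; silica fume, metakaolin, recycled aggregate, GGBS are not used. Binding constraint: fines.
Solving gives x4 = 2.58.
Cost = 0.056·2.58 = 0.14448.

€0.144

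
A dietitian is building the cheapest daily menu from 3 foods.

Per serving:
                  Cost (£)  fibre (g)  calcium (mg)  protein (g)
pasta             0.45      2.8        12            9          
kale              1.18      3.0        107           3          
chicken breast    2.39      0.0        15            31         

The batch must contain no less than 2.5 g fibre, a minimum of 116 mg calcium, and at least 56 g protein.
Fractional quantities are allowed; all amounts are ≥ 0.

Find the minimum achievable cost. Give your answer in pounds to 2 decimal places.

Let x1 = servings of pasta, x2 = servings of kale, x3 = servings of chicken breast.
Minimize 0.45x1 + 1.18x2 + 2.39x3 subject to:
  2.8x1 + 3x2 ≥ 2.5   (fibre)
  12x1 + 107x2 + 15x3 ≥ 116   (calcium)
  9x1 + 3x2 + 31x3 ≥ 56   (protein)
  x1, x2, x3 ≥ 0.
The optimal basis is {pasta, kale}; chicken breast drops out. There the calcium and protein constraints are tight.
That vertex is x1 = 6.088, x2 = 0.4013.
Hence cost = 0.45·6.088 + 1.18·0.4013 = £3.2131.

£3.21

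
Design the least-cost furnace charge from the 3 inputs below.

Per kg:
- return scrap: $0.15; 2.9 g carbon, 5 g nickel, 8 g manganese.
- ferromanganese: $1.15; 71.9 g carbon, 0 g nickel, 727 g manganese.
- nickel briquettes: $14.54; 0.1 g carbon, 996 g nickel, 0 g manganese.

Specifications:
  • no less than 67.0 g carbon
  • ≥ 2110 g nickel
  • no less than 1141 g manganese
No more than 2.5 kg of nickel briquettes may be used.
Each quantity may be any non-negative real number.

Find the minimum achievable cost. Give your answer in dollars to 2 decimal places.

Set it up as a linear program. Let x1 = kg of return scrap, x2 = kg of ferromanganese, x3 = kg of nickel briquettes.
Minimise 0.15x1 + 1.15x2 + 14.54x3 subject to:
  2.9x1 + 71.9x2 + 0.1x3 ≥ 67   (carbon)
  5x1 + 996x3 ≥ 2110   (nickel)
  8x1 + 727x2 ≥ 1141   (manganese)
  x3 ≤ 2.5
  x1, x2, x3 ≥ 0.
The optimal basis is {ferromanganese, nickel briquettes}; return scrap drops out. The nickel and manganese requirements are met with equality.
So ferromanganese = 1.5695 kg, nickel briquettes = 2.1185 kg.
Total cost: 1.15·1.5695 + 14.54·2.1185 = 32.6079.

$32.61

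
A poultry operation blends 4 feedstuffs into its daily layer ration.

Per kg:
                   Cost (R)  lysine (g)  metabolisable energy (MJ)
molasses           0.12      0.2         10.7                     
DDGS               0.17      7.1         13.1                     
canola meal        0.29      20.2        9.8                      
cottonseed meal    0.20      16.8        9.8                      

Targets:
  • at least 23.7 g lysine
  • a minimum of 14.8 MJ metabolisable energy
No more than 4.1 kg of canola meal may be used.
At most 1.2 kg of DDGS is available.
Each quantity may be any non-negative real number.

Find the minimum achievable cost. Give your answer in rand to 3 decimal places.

Set it up as a linear program. Let x1 = kg of molasses, x2 = kg of DDGS, x3 = kg of canola meal, x4 = kg of cottonseed meal.
min 0.12x1 + 0.17x2 + 0.29x3 + 0.2x4 s.t.:
  0.2x1 + 7.1x2 + 20.2x3 + 16.8x4 ≥ 23.7   (lysine)
  10.7x1 + 13.1x2 + 9.8x3 + 9.8x4 ≥ 14.8   (metabolisable energy)
  x3 ≤ 4.1
  x2 ≤ 1.2
  x1, x2, x3, x4 ≥ 0.
The optimal basis is {DDGS, cottonseed meal}; molasses, canola meal drop out. There the lysine and metabolisable energy constraints are tight.
Solving gives x2 = 0.1088, x4 = 1.365.
Hence cost = 0.17·0.1088 + 0.2·1.365 = R0.291496.

R0.291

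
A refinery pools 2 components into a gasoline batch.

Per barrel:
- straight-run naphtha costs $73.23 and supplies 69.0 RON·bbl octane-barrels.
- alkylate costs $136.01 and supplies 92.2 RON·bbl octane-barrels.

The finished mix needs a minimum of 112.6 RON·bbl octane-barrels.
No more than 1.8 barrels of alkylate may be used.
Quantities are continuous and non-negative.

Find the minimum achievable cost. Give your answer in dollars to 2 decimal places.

Treat it as an LP. Let x1 = barrels of straight-run naphtha, x2 = barrels of alkylate.
Minimize 73.23x1 + 136.01x2 with:
  69x1 + 92.2x2 ≥ 112.6   (octane-barrels)
  x2 ≤ 1.8
  x1, x2 ≥ 0.
At the optimum only straight-run naphtha is positive (alkylate = 0). The octane-barrels requirement is met with equality.
That vertex is x1 = 1.6319.
Hence cost = 73.23·1.6319 = $119.5040.

$119.50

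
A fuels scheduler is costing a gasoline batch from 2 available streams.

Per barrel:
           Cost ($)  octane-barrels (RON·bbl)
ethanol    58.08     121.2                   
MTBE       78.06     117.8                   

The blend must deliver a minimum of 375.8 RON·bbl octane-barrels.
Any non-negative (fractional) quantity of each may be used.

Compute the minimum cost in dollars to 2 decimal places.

Let x1 = barrels of ethanol, x2 = barrels of MTBE.
Minimize 58.08x1 + 78.06x2 with:
  121.2x1 + 117.8x2 ≥ 375.8   (octane-barrels)
  x1, x2 ≥ 0.
The cheapest feasible vertex uses only ethanol; MTBE is not used. There the octane-barrels constraint is tight.
That vertex is x1 = 3.1007.
Objective = 58.08·3.1007 = 180.0887.

$180.09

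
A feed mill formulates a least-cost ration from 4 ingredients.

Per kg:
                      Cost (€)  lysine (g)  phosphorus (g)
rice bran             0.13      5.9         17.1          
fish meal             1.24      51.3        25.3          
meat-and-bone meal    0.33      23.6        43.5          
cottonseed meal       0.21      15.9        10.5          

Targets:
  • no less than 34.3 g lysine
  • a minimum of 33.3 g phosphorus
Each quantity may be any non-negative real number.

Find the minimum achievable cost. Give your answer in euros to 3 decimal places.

Let x1 = kg of rice bran, x2 = kg of fish meal, x3 = kg of meat-and-bone meal, x4 = kg of cottonseed meal.
Minimize 0.13x1 + 1.24x2 + 0.33x3 + 0.21x4 subject to:
  5.9x1 + 51.3x2 + 23.6x3 + 15.9x4 ≥ 34.3   (lysine)
  17.1x1 + 25.3x2 + 43.5x3 + 10.5x4 ≥ 33.3   (phosphorus)
  x1, x2, x3, x4 ≥ 0.
The minimum-cost mix takes nothing from rice bran, fish meal — only meat-and-bone meal, cottonseed meal. Binding constraints: lysine and phosphorus.
So meat-and-bone meal = 0.3815 kg, cottonseed meal = 1.591 kg.
Hence cost = 0.33·0.3815 + 0.21·1.591 = €0.46001.

€0.460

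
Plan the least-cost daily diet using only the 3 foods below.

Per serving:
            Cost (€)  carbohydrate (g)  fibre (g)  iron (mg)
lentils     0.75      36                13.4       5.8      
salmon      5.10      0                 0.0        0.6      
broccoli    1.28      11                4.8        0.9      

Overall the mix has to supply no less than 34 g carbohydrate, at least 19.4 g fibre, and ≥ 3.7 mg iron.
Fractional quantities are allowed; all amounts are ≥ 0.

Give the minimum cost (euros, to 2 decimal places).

€1.09

Let x1 = servings of lentils, x2 = servings of salmon, x3 = servings of broccoli.
Minimise 0.75x1 + 5.1x2 + 1.28x3 s.t.:
  36x1 + 11x3 ≥ 34   (carbohydrate)
  13.4x1 + 4.8x3 ≥ 19.4   (fibre)
  5.8x1 + 0.6x2 + 0.9x3 ≥ 3.7   (iron)
  x1, x2, x3 ≥ 0.
The cheapest feasible vertex uses only lentils; salmon, broccoli are not used. The fibre requirement is met with equality.
That vertex is x1 = 1.448.
Total cost: 0.75·1.448 = 1.0860.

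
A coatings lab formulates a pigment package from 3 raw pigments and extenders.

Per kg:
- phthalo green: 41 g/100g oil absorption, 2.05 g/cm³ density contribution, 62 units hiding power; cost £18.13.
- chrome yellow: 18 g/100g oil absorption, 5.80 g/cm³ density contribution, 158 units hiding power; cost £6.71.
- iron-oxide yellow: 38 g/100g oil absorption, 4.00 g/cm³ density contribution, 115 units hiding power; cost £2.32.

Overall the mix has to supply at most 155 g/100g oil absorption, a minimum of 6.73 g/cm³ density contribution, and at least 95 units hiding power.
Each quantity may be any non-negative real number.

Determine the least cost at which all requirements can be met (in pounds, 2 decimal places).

£3.90

Set it up as a linear program. Let x1 = kg of phthalo green, x2 = kg of chrome yellow, x3 = kg of iron-oxide yellow.
Minimize 18.13x1 + 6.71x2 + 2.32x3 with:
  41x1 + 18x2 + 38x3 ≤ 155   (oil absorption)
  2.05x1 + 5.8x2 + 4x3 ≥ 6.73   (density contribution)
  62x1 + 158x2 + 115x3 ≥ 95   (hiding power)
  x1, x2, x3 ≥ 0.
At the optimum only iron-oxide yellow is positive (phthalo green, chrome yellow = 0). There the density contribution constraint is tight.
Solving gives x3 = 1.683.
Cost = 2.32·1.683 = 3.9046.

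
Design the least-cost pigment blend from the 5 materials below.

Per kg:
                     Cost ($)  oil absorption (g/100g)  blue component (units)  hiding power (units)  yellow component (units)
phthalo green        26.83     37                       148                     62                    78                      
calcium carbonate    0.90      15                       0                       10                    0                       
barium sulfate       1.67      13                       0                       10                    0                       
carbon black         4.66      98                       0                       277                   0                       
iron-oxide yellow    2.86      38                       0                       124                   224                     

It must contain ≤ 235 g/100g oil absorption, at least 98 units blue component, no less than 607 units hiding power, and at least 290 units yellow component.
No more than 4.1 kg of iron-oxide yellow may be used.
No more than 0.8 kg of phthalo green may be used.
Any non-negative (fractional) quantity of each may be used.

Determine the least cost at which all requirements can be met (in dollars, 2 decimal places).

$28.11

Let x1 = kg of phthalo green, x2 = kg of calcium carbonate, x3 = kg of barium sulfate, x4 = kg of carbon black, x5 = kg of iron-oxide yellow.
Minimize 26.83x1 + 0.9x2 + 1.67x3 + 4.66x4 + 2.86x5 subject to:
  37x1 + 15x2 + 13x3 + 98x4 + 38x5 ≤ 235   (oil absorption)
  148x1 ≥ 98   (blue component)
  62x1 + 10x2 + 10x3 + 277x4 + 124x5 ≥ 607   (hiding power)
  78x1 + 224x5 ≥ 290   (yellow component)
  x5 ≤ 4.1
  x1 ≤ 0.8
  x1, x2, x3, x4, x5 ≥ 0.
The cheapest feasible vertex uses only phthalo green, carbon black, iron-oxide yellow; calcium carbonate, barium sulfate are not used. The blue component, hiding power, yellow component requirements are met with equality.
So phthalo green = 0.6622 kg, carbon black = 1.567 kg, iron-oxide yellow = 1.064 kg.
Hence cost = 26.83·0.6622 + 4.66·1.567 + 2.86·1.064 = $28.1121.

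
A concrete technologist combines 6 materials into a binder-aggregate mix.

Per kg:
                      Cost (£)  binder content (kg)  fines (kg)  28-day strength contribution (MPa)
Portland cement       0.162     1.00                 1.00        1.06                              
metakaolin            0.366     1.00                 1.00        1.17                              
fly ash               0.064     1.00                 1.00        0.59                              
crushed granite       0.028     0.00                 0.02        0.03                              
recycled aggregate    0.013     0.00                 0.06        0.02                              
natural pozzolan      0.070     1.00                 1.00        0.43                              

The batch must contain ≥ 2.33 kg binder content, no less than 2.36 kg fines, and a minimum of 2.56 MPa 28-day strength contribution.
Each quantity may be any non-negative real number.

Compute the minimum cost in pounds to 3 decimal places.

Let x1 = kg of Portland cement, x2 = kg of metakaolin, x3 = kg of fly ash, x4 = kg of crushed granite, x5 = kg of recycled aggregate, x6 = kg of natural pozzolan.
min 0.162x1 + 0.366x2 + 0.064x3 + 0.028x4 + 0.013x5 + 0.07x6 s.t.:
  1x1 + 1x2 + 1x3 + 1x6 ≥ 2.33   (binder content)
  1x1 + 1x2 + 1x3 + 0.02x4 + 0.06x5 + 1x6 ≥ 2.36   (fines)
  1.06x1 + 1.17x2 + 0.59x3 + 0.03x4 + 0.02x5 + 0.43x6 ≥ 2.56   (28-day strength contribution)
  x1, x2, x3, x4, x5, x6 ≥ 0.
The cheapest feasible vertex uses only fly ash; Portland cement, metakaolin, crushed granite, recycled aggregate, natural pozzolan are not used. Binding constraint: 28-day strength contribution.
Optimal quantities: fly ash = 4.339 kg.
Cost = 0.064·4.339 = 0.27770.

£0.278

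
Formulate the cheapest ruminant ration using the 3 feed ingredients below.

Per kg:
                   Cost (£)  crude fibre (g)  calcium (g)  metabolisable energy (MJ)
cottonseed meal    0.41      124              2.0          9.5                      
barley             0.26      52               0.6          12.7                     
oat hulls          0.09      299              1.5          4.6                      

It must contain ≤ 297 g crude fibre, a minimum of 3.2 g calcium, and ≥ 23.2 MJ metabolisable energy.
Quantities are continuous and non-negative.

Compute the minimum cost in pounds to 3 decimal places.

Set it up as a linear program. Let x1 = kg of cottonseed meal, x2 = kg of barley, x3 = kg of oat hulls.
min 0.41x1 + 0.26x2 + 0.09x3 with:
  124x1 + 52x2 + 299x3 ≤ 297   (crude fibre)
  2x1 + 0.6x2 + 1.5x3 ≥ 3.2   (calcium)
  9.5x1 + 12.7x2 + 4.6x3 ≥ 23.2   (metabolisable energy)
  x1, x2, x3 ≥ 0.
The optimal mix uses every input. There the crude fibre, calcium, metabolisable energy constraints are tight.
That vertex is x1 = 1.015, x2 = 0.918, x3 = 0.4127.
Cost = 0.41·1.015 + 0.26·0.918 + 0.09·0.4127 = 0.69197.

£0.692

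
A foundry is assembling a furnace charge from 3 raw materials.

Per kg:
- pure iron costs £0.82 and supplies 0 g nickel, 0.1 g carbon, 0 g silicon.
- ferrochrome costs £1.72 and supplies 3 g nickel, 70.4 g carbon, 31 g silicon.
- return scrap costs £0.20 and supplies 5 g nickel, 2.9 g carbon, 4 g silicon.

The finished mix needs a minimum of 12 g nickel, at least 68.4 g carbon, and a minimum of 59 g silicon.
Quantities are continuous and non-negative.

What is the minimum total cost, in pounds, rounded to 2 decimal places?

£3.04

Let x1 = kg of pure iron, x2 = kg of ferrochrome, x3 = kg of return scrap.
Minimise 0.82x1 + 1.72x2 + 0.2x3 subject to:
  3x2 + 5x3 ≥ 12   (nickel)
  0.1x1 + 70.4x2 + 2.9x3 ≥ 68.4   (carbon)
  31x2 + 4x3 ≥ 59   (silicon)
  x1, x2, x3 ≥ 0.
The optimal basis is {ferrochrome, return scrap}; pure iron drops out. There the carbon and silicon constraints are tight.
Solving gives x2 = 0.5347, x3 = 10.61.
Total cost: 1.72·0.5347 + 0.2·10.61 = 3.0417.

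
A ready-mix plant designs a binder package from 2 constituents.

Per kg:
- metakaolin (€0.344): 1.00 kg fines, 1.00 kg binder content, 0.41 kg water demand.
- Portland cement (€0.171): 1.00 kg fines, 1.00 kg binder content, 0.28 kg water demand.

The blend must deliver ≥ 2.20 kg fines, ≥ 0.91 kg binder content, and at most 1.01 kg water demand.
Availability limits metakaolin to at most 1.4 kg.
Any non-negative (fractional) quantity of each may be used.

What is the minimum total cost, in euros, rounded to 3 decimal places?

€0.376

Treat it as an LP. Let x1 = kg of metakaolin, x2 = kg of Portland cement.
Minimize 0.344x1 + 0.171x2 with:
  1x1 + 1x2 ≥ 2.2   (fines)
  1x1 + 1x2 ≥ 0.91   (binder content)
  0.41x1 + 0.28x2 ≤ 1.01   (water demand)
  x1 ≤ 1.4
  x1, x2 ≥ 0.
The optimal basis is {Portland cement}; metakaolin drops out. There the fines constraint is tight.
Solving gives x2 = 2.2.
Objective = 0.171·2.2 = 0.37620.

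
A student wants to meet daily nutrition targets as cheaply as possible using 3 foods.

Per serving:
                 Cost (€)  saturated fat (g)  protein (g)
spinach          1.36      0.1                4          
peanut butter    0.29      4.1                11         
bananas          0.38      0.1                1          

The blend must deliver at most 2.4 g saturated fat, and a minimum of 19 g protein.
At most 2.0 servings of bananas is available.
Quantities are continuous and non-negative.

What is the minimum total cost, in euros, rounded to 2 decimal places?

This is a linear program. Let x1 = servings of spinach, x2 = servings of peanut butter, x3 = servings of bananas.
Minimise 1.36x1 + 0.29x2 + 0.38x3 s.t.:
  0.1x1 + 4.1x2 + 0.1x3 ≤ 2.4   (saturated fat)
  4x1 + 11x2 + 1x3 ≥ 19   (protein)
  x3 ≤ 2
  x1, x2, x3 ≥ 0.
The cheapest feasible vertex uses only spinach, peanut butter; bananas is not used. There the saturated fat and protein constraints are tight.
Solving gives x1 = 3.366, x2 = 0.5033.
Cost = 1.36·3.366 + 0.29·0.5033 = 4.7237.

€4.72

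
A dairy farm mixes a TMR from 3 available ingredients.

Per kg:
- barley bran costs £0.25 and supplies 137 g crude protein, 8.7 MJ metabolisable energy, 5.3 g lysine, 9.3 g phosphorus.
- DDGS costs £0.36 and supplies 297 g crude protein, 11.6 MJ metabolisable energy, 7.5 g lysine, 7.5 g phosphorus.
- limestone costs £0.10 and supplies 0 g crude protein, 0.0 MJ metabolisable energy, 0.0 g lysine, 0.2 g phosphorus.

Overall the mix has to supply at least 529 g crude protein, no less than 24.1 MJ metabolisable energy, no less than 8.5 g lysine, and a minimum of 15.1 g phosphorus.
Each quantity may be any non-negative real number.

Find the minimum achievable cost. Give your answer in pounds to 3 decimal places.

£0.727

Let x1 = kg of barley bran, x2 = kg of DDGS, x3 = kg of limestone.
Minimize 0.25x1 + 0.36x2 + 0.1x3 subject to:
  137x1 + 297x2 ≥ 529   (crude protein)
  8.7x1 + 11.6x2 ≥ 24.1   (metabolisable energy)
  5.3x1 + 7.5x2 ≥ 8.5   (lysine)
  9.3x1 + 7.5x2 + 0.2x3 ≥ 15.1   (phosphorus)
  x1, x2, x3 ≥ 0.
At the optimum only barley bran, DDGS are positive (limestone = 0). The crude protein and metabolisable energy requirements are met with equality.
So barley bran = 1.0267 kg, DDGS = 1.3075 kg.
Objective = 0.25·1.0267 + 0.36·1.3075 = 0.72738.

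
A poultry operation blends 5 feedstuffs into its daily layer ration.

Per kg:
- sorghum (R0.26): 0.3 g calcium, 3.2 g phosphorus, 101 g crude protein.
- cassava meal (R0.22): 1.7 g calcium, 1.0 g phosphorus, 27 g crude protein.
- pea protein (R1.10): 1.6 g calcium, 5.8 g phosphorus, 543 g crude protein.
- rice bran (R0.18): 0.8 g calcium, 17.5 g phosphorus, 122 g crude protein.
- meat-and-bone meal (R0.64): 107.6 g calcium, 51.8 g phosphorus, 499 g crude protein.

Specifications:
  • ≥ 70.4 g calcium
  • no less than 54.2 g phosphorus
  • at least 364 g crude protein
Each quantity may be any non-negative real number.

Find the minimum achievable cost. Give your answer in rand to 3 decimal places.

This is a linear program. Let x1 = kg of sorghum, x2 = kg of cassava meal, x3 = kg of pea protein, x4 = kg of rice bran, x5 = kg of meat-and-bone meal.
min 0.26x1 + 0.22x2 + 1.1x3 + 0.18x4 + 0.64x5 subject to:
  0.3x1 + 1.7x2 + 1.6x3 + 0.8x4 + 107.6x5 ≥ 70.4   (calcium)
  3.2x1 + 1x2 + 5.8x3 + 17.5x4 + 51.8x5 ≥ 54.2   (phosphorus)
  101x1 + 27x2 + 543x3 + 122x4 + 499x5 ≥ 364   (crude protein)
  x1, x2, x3, x4, x5 ≥ 0.
The minimum-cost mix takes nothing from sorghum, cassava meal, pea protein — only rice bran, meat-and-bone meal. Binding constraints: calcium and phosphorus.
So rice bran = 1.187 kg, meat-and-bone meal = 0.6455 kg.
Objective = 0.18·1.187 + 0.64·0.6455 = 0.62678.

R0.627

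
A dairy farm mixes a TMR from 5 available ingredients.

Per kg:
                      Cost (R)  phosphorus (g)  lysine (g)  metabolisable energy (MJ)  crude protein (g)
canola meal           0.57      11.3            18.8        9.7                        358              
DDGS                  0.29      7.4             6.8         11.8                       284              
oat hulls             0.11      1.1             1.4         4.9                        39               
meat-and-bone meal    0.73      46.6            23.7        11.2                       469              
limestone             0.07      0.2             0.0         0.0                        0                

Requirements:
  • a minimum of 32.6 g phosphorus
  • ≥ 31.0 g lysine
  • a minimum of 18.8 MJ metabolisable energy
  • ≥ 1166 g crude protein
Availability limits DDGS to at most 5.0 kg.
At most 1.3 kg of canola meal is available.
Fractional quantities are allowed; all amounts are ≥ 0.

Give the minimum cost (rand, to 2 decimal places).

Let x1 = kg of canola meal, x2 = kg of DDGS, x3 = kg of oat hulls, x4 = kg of meat-and-bone meal, x5 = kg of limestone.
Minimize 0.57x1 + 0.29x2 + 0.11x3 + 0.73x4 + 0.07x5 subject to:
  11.3x1 + 7.4x2 + 1.1x3 + 46.6x4 + 0.2x5 ≥ 32.6   (phosphorus)
  18.8x1 + 6.8x2 + 1.4x3 + 23.7x4 ≥ 31   (lysine)
  9.7x1 + 11.8x2 + 4.9x3 + 11.2x4 ≥ 18.8   (metabolisable energy)
  358x1 + 284x2 + 39x3 + 469x4 ≥ 1166   (crude protein)
  x2 ≤ 5
  x1 ≤ 1.3
  x1, x2, x3, x4, x5 ≥ 0.
The minimum-cost mix takes nothing from oat hulls, limestone — only canola meal, DDGS, meat-and-bone meal. Binding constraints: phosphorus, lysine, crude protein.
That vertex is x1 = 0.2394, x2 = 3.72, x4 = 0.0508.
Cost = 0.57·0.2394 + 0.29·3.72 + 0.73·0.0508 = 1.2523.

R1.25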